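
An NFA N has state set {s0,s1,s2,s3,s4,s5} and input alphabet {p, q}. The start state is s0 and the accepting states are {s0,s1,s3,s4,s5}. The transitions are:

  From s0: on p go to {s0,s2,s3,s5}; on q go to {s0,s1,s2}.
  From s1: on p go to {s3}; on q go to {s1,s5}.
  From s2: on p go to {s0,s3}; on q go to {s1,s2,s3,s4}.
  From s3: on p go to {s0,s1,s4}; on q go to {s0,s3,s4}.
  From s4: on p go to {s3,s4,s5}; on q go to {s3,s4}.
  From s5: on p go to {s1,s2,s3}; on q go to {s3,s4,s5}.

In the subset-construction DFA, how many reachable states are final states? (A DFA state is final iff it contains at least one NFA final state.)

4

Start state of the DFA: {s0}.
{s0} --p--> {s0,s2,s3,s5}  [new]
{s0} --q--> {s0,s1,s2}  [new]
{s0,s2,s3,s5} --p--> {s0,s1,s2,s3,s4,s5}  [new]
{s0,s2,s3,s5} --q--> {s0,s1,s2,s3,s4,s5}  [seen]
{s0,s1,s2} --p--> {s0,s2,s3,s5}  [seen]
{s0,s1,s2} --q--> {s0,s1,s2,s3,s4,s5}  [seen]
{s0,s1,s2,s3,s4,s5} --p--> {s0,s1,s2,s3,s4,s5}  [seen]
{s0,s1,s2,s3,s4,s5} --q--> {s0,s1,s2,s3,s4,s5}  [seen]
Reachable DFA states: {s0}, {s0,s2,s3,s5}, {s0,s1,s2}, {s0,s1,s2,s3,s4,s5}.
Accepting DFA states (contain an NFA accepting state): {s0}, {s0,s2,s3,s5}, {s0,s1,s2}, {s0,s1,s2,s3,s4,s5}.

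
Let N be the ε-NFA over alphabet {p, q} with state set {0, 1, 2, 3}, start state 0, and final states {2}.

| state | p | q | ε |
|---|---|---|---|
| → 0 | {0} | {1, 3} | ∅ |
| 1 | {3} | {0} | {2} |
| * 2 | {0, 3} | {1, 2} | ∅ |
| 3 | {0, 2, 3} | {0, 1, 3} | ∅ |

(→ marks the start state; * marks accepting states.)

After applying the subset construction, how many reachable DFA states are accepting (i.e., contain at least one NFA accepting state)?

Start state of the DFA: {0} (ε-closure of the NFA start).
{0} --p--> {0}  [seen]
{0} --q--> {1, 2, 3}  [new]
{1, 2, 3} --p--> {0, 2, 3}  [new]
{1, 2, 3} --q--> {0, 1, 2, 3}  [new]
{0, 2, 3} --p--> {0, 2, 3}  [seen]
{0, 2, 3} --q--> {0, 1, 2, 3}  [seen]
{0, 1, 2, 3} --p--> {0, 2, 3}  [seen]
{0, 1, 2, 3} --q--> {0, 1, 2, 3}  [seen]
Reachable DFA states: {0}, {1, 2, 3}, {0, 2, 3}, {0, 1, 2, 3}.
Accepting DFA states (contain an NFA accepting state): {1, 2, 3}, {0, 2, 3}, {0, 1, 2, 3}.

3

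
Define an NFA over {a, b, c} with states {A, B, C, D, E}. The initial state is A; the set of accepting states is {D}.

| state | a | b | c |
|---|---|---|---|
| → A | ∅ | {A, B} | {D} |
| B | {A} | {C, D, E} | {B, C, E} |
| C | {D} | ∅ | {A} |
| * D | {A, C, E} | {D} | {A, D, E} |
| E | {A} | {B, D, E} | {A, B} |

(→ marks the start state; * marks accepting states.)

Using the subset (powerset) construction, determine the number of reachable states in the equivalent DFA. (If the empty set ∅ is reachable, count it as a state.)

12

Start state of the DFA: {A}.
{A} --a--> ∅  [new]
{A} --b--> {A, B}  [new]
{A} --c--> {D}  [new]
∅ --a--> ∅  [seen]
∅ --b--> ∅  [seen]
∅ --c--> ∅  [seen]
{A, B} --a--> {A}  [seen]
{A, B} --b--> {A, B, C, D, E}  [new]
{A, B} --c--> {B, C, D, E}  [new]
{D} --a--> {A, C, E}  [new]
{D} --b--> {D}  [seen]
{D} --c--> {A, D, E}  [new]
{A, B, C, D, E} --a--> {A, C, D, E}  [new]
{A, B, C, D, E} --b--> {A, B, C, D, E}  [seen]
{A, B, C, D, E} --c--> {A, B, C, D, E}  [seen]
{B, C, D, E} --a--> {A, C, D, E}  [seen]
{B, C, D, E} --b--> {B, C, D, E}  [seen]
{B, C, D, E} --c--> {A, B, C, D, E}  [seen]
{A, C, E} --a--> {A, D}  [new]
{A, C, E} --b--> {A, B, D, E}  [new]
{A, C, E} --c--> {A, B, D}  [new]
{A, D, E} --a--> {A, C, E}  [seen]
{A, D, E} --b--> {A, B, D, E}  [seen]
{A, D, E} --c--> {A, B, D, E}  [seen]
{A, C, D, E} --a--> {A, C, D, E}  [seen]
{A, C, D, E} --b--> {A, B, D, E}  [seen]
{A, C, D, E} --c--> {A, B, D, E}  [seen]
{A, D} --a--> {A, C, E}  [seen]
{A, D} --b--> {A, B, D}  [seen]
{A, D} --c--> {A, D, E}  [seen]
{A, B, D, E} --a--> {A, C, E}  [seen]
{A, B, D, E} --b--> {A, B, C, D, E}  [seen]
{A, B, D, E} --c--> {A, B, C, D, E}  [seen]
{A, B, D} --a--> {A, C, E}  [seen]
{A, B, D} --b--> {A, B, C, D, E}  [seen]
{A, B, D} --c--> {A, B, C, D, E}  [seen]
Reachable DFA states: {A}, ∅, {A, B}, {D}, {A, B, C, D, E}, {B, C, D, E}, {A, C, E}, {A, D, E}, {A, C, D, E}, {A, D}, {A, B, D, E}, {A, B, D}.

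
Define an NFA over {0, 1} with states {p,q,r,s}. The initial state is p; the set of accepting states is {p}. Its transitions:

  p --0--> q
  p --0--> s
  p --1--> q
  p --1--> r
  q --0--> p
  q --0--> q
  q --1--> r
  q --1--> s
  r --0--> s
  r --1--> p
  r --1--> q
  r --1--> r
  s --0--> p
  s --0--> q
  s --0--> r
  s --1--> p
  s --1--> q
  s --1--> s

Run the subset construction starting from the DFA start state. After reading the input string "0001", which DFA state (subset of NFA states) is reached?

Start: {p}.
δ(p,0) = {q,s}.
Union: {q,s}.
After 0: {q,s}.
δ(q,0) = {p,q}; δ(s,0) = {p,q,r}.
Union: {p,q,r}.
After 0: {p,q,r}.
δ(p,0) = {q,s}; δ(q,0) = {p,q}; δ(r,0) = {s}.
Union: {p,q,s}.
After 0: {p,q,s}.
δ(p,1) = {q,r}; δ(q,1) = {r,s}; δ(s,1) = {p,q,s}.
Union: {p,q,r,s}.
After 1: {p,q,r,s}.

{p,q,r,s}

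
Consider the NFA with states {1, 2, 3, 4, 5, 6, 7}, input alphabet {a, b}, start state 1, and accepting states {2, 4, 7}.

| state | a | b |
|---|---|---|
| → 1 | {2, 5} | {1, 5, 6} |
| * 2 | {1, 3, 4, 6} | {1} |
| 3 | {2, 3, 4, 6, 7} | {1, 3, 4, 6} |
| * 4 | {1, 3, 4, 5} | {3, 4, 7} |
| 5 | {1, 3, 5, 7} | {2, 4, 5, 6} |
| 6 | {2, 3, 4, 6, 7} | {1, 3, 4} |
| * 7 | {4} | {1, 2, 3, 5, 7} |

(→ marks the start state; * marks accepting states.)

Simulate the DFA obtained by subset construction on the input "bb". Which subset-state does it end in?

{1, 2, 3, 4, 5, 6}

Start: {1}.
δ(1,b) = {1, 5, 6}.
Union: {1, 5, 6}.
After b: {1, 5, 6}.
δ(1,b) = {1, 5, 6}; δ(5,b) = {2, 4, 5, 6}; δ(6,b) = {1, 3, 4}.
Union: {1, 2, 3, 4, 5, 6}.
After b: {1, 2, 3, 4, 5, 6}.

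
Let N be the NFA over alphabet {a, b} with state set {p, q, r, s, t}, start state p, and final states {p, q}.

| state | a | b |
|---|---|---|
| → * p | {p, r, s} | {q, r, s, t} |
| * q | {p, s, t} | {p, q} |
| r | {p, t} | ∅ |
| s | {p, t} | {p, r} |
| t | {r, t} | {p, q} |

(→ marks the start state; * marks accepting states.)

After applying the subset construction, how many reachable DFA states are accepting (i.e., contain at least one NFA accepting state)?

Start state of the DFA: {p}.
{p} --a--> {p, r, s}  [new]
{p} --b--> {q, r, s, t}  [new]
{p, r, s} --a--> {p, r, s, t}  [new]
{p, r, s} --b--> {p, q, r, s, t}  [new]
{q, r, s, t} --a--> {p, r, s, t}  [seen]
{q, r, s, t} --b--> {p, q, r}  [new]
{p, r, s, t} --a--> {p, r, s, t}  [seen]
{p, r, s, t} --b--> {p, q, r, s, t}  [seen]
{p, q, r, s, t} --a--> {p, r, s, t}  [seen]
{p, q, r, s, t} --b--> {p, q, r, s, t}  [seen]
{p, q, r} --a--> {p, r, s, t}  [seen]
{p, q, r} --b--> {p, q, r, s, t}  [seen]
Reachable DFA states: {p}, {p, r, s}, {q, r, s, t}, {p, r, s, t}, {p, q, r, s, t}, {p, q, r}.
Accepting DFA states (contain an NFA accepting state): {p}, {p, r, s}, {q, r, s, t}, {p, r, s, t}, {p, q, r, s, t}, {p, q, r}.

6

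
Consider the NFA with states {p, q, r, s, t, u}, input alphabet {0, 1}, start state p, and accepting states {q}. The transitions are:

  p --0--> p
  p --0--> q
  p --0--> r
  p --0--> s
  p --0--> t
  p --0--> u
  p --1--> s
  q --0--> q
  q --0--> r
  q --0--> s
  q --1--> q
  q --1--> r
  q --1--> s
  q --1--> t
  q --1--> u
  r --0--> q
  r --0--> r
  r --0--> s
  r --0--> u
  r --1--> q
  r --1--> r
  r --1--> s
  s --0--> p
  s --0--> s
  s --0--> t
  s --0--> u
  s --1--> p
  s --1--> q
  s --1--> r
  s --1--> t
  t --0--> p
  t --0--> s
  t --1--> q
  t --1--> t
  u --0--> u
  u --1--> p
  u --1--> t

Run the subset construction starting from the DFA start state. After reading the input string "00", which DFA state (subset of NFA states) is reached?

{p, q, r, s, t, u}

Start: {p}.
δ(p,0) = {p, q, r, s, t, u}.
Union: {p, q, r, s, t, u}.
After 0: {p, q, r, s, t, u}.
δ(p,0) = {p, q, r, s, t, u}; δ(q,0) = {q, r, s}; δ(r,0) = {q, r, s, u}; δ(s,0) = {p, s, t, u}; δ(t,0) = {p, s}; δ(u,0) = {u}.
Union: {p, q, r, s, t, u}.
After 0: {p, q, r, s, t, u}.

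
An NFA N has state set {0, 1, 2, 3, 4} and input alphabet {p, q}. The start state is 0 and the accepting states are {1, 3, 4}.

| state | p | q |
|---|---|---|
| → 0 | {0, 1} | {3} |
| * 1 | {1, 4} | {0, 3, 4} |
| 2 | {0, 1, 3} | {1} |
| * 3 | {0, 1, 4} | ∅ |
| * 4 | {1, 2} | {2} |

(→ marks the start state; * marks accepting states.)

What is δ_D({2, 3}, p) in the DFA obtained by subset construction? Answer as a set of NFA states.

{0, 1, 3, 4}

δ(2,p) = {0, 1, 3}; δ(3,p) = {0, 1, 4}.
Union: {0, 1, 3, 4}.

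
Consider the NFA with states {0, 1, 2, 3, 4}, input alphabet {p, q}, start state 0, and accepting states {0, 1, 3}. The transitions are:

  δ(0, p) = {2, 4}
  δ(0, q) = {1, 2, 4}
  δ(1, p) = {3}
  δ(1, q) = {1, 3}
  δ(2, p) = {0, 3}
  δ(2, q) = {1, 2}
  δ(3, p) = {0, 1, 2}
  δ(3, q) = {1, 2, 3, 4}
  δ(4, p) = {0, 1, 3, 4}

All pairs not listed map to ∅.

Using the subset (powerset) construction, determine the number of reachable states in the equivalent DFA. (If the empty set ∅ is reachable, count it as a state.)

Start state of the DFA: {0}.
{0} --p--> {2, 4}  [new]
{0} --q--> {1, 2, 4}  [new]
{2, 4} --p--> {0, 1, 3, 4}  [new]
{2, 4} --q--> {1, 2}  [new]
{1, 2, 4} --p--> {0, 1, 3, 4}  [seen]
{1, 2, 4} --q--> {1, 2, 3}  [new]
{0, 1, 3, 4} --p--> {0, 1, 2, 3, 4}  [new]
{0, 1, 3, 4} --q--> {1, 2, 3, 4}  [new]
{1, 2} --p--> {0, 3}  [new]
{1, 2} --q--> {1, 2, 3}  [seen]
{1, 2, 3} --p--> {0, 1, 2, 3}  [new]
{1, 2, 3} --q--> {1, 2, 3, 4}  [seen]
{0, 1, 2, 3, 4} --p--> {0, 1, 2, 3, 4}  [seen]
{0, 1, 2, 3, 4} --q--> {1, 2, 3, 4}  [seen]
{1, 2, 3, 4} --p--> {0, 1, 2, 3, 4}  [seen]
{1, 2, 3, 4} --q--> {1, 2, 3, 4}  [seen]
{0, 3} --p--> {0, 1, 2, 4}  [new]
{0, 3} --q--> {1, 2, 3, 4}  [seen]
{0, 1, 2, 3} --p--> {0, 1, 2, 3, 4}  [seen]
{0, 1, 2, 3} --q--> {1, 2, 3, 4}  [seen]
{0, 1, 2, 4} --p--> {0, 1, 2, 3, 4}  [seen]
{0, 1, 2, 4} --q--> {1, 2, 3, 4}  [seen]
Reachable DFA states: {0}, {2, 4}, {1, 2, 4}, {0, 1, 3, 4}, {1, 2}, {1, 2, 3}, {0, 1, 2, 3, 4}, {1, 2, 3, 4}, {0, 3}, {0, 1, 2, 3}, {0, 1, 2, 4}.

11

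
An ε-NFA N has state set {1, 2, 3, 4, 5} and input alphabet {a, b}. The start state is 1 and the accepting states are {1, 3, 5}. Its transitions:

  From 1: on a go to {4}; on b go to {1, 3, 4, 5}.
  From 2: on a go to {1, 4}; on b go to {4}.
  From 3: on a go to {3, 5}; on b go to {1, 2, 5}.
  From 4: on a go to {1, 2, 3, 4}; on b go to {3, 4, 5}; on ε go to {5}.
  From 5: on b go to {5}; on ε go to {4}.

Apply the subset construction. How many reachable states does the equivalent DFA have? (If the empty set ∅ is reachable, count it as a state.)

5

Start state of the DFA: {1} (ε-closure of the NFA start).
{1} --a--> {4, 5}  [new]
{1} --b--> {1, 3, 4, 5}  [new]
{4, 5} --a--> {1, 2, 3, 4, 5}  [new]
{4, 5} --b--> {3, 4, 5}  [new]
{1, 3, 4, 5} --a--> {1, 2, 3, 4, 5}  [seen]
{1, 3, 4, 5} --b--> {1, 2, 3, 4, 5}  [seen]
{1, 2, 3, 4, 5} --a--> {1, 2, 3, 4, 5}  [seen]
{1, 2, 3, 4, 5} --b--> {1, 2, 3, 4, 5}  [seen]
{3, 4, 5} --a--> {1, 2, 3, 4, 5}  [seen]
{3, 4, 5} --b--> {1, 2, 3, 4, 5}  [seen]
Reachable DFA states: {1}, {4, 5}, {1, 3, 4, 5}, {1, 2, 3, 4, 5}, {3, 4, 5}.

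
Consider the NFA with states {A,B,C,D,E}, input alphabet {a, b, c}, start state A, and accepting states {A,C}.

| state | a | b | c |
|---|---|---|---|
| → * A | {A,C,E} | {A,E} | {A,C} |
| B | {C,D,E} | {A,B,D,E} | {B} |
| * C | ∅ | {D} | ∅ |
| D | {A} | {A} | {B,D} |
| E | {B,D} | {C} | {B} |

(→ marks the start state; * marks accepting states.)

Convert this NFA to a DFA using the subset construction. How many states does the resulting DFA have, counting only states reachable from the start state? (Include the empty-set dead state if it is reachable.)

10

Start state of the DFA: {A}.
{A} --a--> {A,C,E}  [new]
{A} --b--> {A,E}  [new]
{A} --c--> {A,C}  [new]
{A,C,E} --a--> {A,B,C,D,E}  [new]
{A,C,E} --b--> {A,C,D,E}  [new]
{A,C,E} --c--> {A,B,C}  [new]
{A,E} --a--> {A,B,C,D,E}  [seen]
{A,E} --b--> {A,C,E}  [seen]
{A,E} --c--> {A,B,C}  [seen]
{A,C} --a--> {A,C,E}  [seen]
{A,C} --b--> {A,D,E}  [new]
{A,C} --c--> {A,C}  [seen]
{A,B,C,D,E} --a--> {A,B,C,D,E}  [seen]
{A,B,C,D,E} --b--> {A,B,C,D,E}  [seen]
{A,B,C,D,E} --c--> {A,B,C,D}  [new]
{A,C,D,E} --a--> {A,B,C,D,E}  [seen]
{A,C,D,E} --b--> {A,C,D,E}  [seen]
{A,C,D,E} --c--> {A,B,C,D}  [seen]
{A,B,C} --a--> {A,C,D,E}  [seen]
{A,B,C} --b--> {A,B,D,E}  [new]
{A,B,C} --c--> {A,B,C}  [seen]
{A,D,E} --a--> {A,B,C,D,E}  [seen]
{A,D,E} --b--> {A,C,E}  [seen]
{A,D,E} --c--> {A,B,C,D}  [seen]
{A,B,C,D} --a--> {A,C,D,E}  [seen]
{A,B,C,D} --b--> {A,B,D,E}  [seen]
{A,B,C,D} --c--> {A,B,C,D}  [seen]
{A,B,D,E} --a--> {A,B,C,D,E}  [seen]
{A,B,D,E} --b--> {A,B,C,D,E}  [seen]
{A,B,D,E} --c--> {A,B,C,D}  [seen]
Reachable DFA states: {A}, {A,C,E}, {A,E}, {A,C}, {A,B,C,D,E}, {A,C,D,E}, {A,B,C}, {A,D,E}, {A,B,C,D}, {A,B,D,E}.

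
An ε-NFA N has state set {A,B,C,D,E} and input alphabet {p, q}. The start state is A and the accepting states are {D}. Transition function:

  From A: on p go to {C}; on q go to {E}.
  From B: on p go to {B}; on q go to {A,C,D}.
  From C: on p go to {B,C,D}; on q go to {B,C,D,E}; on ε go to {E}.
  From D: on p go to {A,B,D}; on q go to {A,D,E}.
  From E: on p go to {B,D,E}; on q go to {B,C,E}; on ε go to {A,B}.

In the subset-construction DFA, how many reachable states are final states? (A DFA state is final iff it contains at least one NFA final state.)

1

Start state of the DFA: {A} (ε-closure of the NFA start).
{A} --p--> {A,B,C,E}  [new]
{A} --q--> {A,B,E}  [new]
{A,B,C,E} --p--> {A,B,C,D,E}  [new]
{A,B,C,E} --q--> {A,B,C,D,E}  [seen]
{A,B,E} --p--> {A,B,C,D,E}  [seen]
{A,B,E} --q--> {A,B,C,D,E}  [seen]
{A,B,C,D,E} --p--> {A,B,C,D,E}  [seen]
{A,B,C,D,E} --q--> {A,B,C,D,E}  [seen]
Reachable DFA states: {A}, {A,B,C,E}, {A,B,E}, {A,B,C,D,E}.
Accepting DFA states (contain an NFA accepting state): {A,B,C,D,E}.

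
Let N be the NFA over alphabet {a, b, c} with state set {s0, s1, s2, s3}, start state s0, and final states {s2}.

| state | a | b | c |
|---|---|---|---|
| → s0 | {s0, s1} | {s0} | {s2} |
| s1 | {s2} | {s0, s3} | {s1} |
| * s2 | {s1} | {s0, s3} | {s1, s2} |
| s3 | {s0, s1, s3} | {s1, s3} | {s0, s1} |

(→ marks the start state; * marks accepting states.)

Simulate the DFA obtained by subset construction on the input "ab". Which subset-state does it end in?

Start: {s0}.
δ(s0,a) = {s0, s1}.
Union: {s0, s1}.
After a: {s0, s1}.
δ(s0,b) = {s0}; δ(s1,b) = {s0, s3}.
Union: {s0, s3}.
After b: {s0, s3}.

{s0, s3}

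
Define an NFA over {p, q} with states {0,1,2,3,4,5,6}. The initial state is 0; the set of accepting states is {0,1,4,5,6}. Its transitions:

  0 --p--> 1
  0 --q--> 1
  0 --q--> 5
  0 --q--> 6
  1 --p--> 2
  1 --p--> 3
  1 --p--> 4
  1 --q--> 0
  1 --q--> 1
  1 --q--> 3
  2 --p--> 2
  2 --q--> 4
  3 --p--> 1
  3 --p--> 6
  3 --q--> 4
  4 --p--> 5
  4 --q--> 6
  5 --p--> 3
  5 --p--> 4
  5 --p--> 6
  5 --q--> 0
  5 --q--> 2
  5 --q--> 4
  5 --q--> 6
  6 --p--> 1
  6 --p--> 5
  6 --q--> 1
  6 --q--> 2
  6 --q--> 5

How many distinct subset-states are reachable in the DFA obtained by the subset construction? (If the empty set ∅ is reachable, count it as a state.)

Start state of the DFA: {0}.
{0} --p--> {1}  [new]
{0} --q--> {1,5,6}  [new]
{1} --p--> {2,3,4}  [new]
{1} --q--> {0,1,3}  [new]
{1,5,6} --p--> {1,2,3,4,5,6}  [new]
{1,5,6} --q--> {0,1,2,3,4,5,6}  [new]
{2,3,4} --p--> {1,2,5,6}  [new]
{2,3,4} --q--> {4,6}  [new]
{0,1,3} --p--> {1,2,3,4,6}  [new]
{0,1,3} --q--> {0,1,3,4,5,6}  [new]
{1,2,3,4,5,6} --p--> {1,2,3,4,5,6}  [seen]
{1,2,3,4,5,6} --q--> {0,1,2,3,4,5,6}  [seen]
{0,1,2,3,4,5,6} --p--> {1,2,3,4,5,6}  [seen]
{0,1,2,3,4,5,6} --q--> {0,1,2,3,4,5,6}  [seen]
{1,2,5,6} --p--> {1,2,3,4,5,6}  [seen]
{1,2,5,6} --q--> {0,1,2,3,4,5,6}  [seen]
{4,6} --p--> {1,5}  [new]
{4,6} --q--> {1,2,5,6}  [seen]
{1,2,3,4,6} --p--> {1,2,3,4,5,6}  [seen]
{1,2,3,4,6} --q--> {0,1,2,3,4,5,6}  [seen]
{0,1,3,4,5,6} --p--> {1,2,3,4,5,6}  [seen]
{0,1,3,4,5,6} --q--> {0,1,2,3,4,5,6}  [seen]
{1,5} --p--> {2,3,4,6}  [new]
{1,5} --q--> {0,1,2,3,4,6}  [new]
{2,3,4,6} --p--> {1,2,5,6}  [seen]
{2,3,4,6} --q--> {1,2,4,5,6}  [new]
{0,1,2,3,4,6} --p--> {1,2,3,4,5,6}  [seen]
{0,1,2,3,4,6} --q--> {0,1,2,3,4,5,6}  [seen]
{1,2,4,5,6} --p--> {1,2,3,4,5,6}  [seen]
{1,2,4,5,6} --q--> {0,1,2,3,4,5,6}  [seen]
Reachable DFA states: {0}, {1}, {1,5,6}, {2,3,4}, {0,1,3}, {1,2,3,4,5,6}, {0,1,2,3,4,5,6}, {1,2,5,6}, {4,6}, {1,2,3,4,6}, {0,1,3,4,5,6}, {1,5}, {2,3,4,6}, {0,1,2,3,4,6}, {1,2,4,5,6}.

15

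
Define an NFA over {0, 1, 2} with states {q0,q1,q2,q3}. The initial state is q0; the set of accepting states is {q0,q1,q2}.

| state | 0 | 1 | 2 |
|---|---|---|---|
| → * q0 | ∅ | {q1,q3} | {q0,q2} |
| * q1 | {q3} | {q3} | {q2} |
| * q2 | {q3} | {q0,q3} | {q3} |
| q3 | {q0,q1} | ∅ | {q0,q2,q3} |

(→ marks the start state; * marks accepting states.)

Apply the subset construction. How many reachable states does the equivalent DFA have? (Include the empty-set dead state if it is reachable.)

Start state of the DFA: {q0}.
{q0} --0--> ∅  [new]
{q0} --1--> {q1,q3}  [new]
{q0} --2--> {q0,q2}  [new]
∅ --0--> ∅  [seen]
∅ --1--> ∅  [seen]
∅ --2--> ∅  [seen]
{q1,q3} --0--> {q0,q1,q3}  [new]
{q1,q3} --1--> {q3}  [new]
{q1,q3} --2--> {q0,q2,q3}  [new]
{q0,q2} --0--> {q3}  [seen]
{q0,q2} --1--> {q0,q1,q3}  [seen]
{q0,q2} --2--> {q0,q2,q3}  [seen]
{q0,q1,q3} --0--> {q0,q1,q3}  [seen]
{q0,q1,q3} --1--> {q1,q3}  [seen]
{q0,q1,q3} --2--> {q0,q2,q3}  [seen]
{q3} --0--> {q0,q1}  [new]
{q3} --1--> ∅  [seen]
{q3} --2--> {q0,q2,q3}  [seen]
{q0,q2,q3} --0--> {q0,q1,q3}  [seen]
{q0,q2,q3} --1--> {q0,q1,q3}  [seen]
{q0,q2,q3} --2--> {q0,q2,q3}  [seen]
{q0,q1} --0--> {q3}  [seen]
{q0,q1} --1--> {q1,q3}  [seen]
{q0,q1} --2--> {q0,q2}  [seen]
Reachable DFA states: {q0}, ∅, {q1,q3}, {q0,q2}, {q0,q1,q3}, {q3}, {q0,q2,q3}, {q0,q1}.

8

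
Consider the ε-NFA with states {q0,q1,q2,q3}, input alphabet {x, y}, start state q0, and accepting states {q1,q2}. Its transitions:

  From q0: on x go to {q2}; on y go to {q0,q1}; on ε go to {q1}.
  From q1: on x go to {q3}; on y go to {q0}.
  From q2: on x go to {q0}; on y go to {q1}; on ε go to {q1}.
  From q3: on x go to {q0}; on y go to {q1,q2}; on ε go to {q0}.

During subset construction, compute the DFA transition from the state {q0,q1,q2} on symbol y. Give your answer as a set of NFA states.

δ(q0,y) = {q0,q1}; δ(q1,y) = {q0}; δ(q2,y) = {q1}.
Union: {q0,q1}.

{q0,q1}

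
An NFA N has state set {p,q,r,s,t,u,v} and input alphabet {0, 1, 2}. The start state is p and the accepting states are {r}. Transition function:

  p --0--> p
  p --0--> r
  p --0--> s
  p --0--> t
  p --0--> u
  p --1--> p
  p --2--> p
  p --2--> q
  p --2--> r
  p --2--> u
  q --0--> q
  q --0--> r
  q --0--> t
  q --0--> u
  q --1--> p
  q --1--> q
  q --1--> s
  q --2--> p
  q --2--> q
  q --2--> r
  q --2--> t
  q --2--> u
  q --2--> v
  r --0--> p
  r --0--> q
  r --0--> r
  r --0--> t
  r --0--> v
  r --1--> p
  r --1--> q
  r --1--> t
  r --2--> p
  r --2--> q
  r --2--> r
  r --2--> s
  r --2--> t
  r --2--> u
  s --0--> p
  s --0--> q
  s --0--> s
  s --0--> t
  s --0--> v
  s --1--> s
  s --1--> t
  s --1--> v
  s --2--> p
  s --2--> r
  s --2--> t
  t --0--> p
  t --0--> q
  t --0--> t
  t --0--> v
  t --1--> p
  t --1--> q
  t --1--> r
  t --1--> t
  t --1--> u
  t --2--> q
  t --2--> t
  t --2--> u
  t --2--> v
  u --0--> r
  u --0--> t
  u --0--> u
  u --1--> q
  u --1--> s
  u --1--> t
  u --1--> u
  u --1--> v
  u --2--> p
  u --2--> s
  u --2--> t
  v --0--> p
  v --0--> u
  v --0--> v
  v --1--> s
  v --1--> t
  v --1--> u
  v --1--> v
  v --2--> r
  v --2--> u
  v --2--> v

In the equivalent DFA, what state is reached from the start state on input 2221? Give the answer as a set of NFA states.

Start: {p}.
δ(p,2) = {p,q,r,u}.
Union: {p,q,r,u}.
After 2: {p,q,r,u}.
δ(p,2) = {p,q,r,u}; δ(q,2) = {p,q,r,t,u,v}; δ(r,2) = {p,q,r,s,t,u}; δ(u,2) = {p,s,t}.
Union: {p,q,r,s,t,u,v}.
After 2: {p,q,r,s,t,u,v}.
δ(p,2) = {p,q,r,u}; δ(q,2) = {p,q,r,t,u,v}; δ(r,2) = {p,q,r,s,t,u}; δ(s,2) = {p,r,t}; δ(t,2) = {q,t,u,v}; δ(u,2) = {p,s,t}; δ(v,2) = {r,u,v}.
Union: {p,q,r,s,t,u,v}.
After 2: {p,q,r,s,t,u,v}.
δ(p,1) = {p}; δ(q,1) = {p,q,s}; δ(r,1) = {p,q,t}; δ(s,1) = {s,t,v}; δ(t,1) = {p,q,r,t,u}; δ(u,1) = {q,s,t,u,v}; δ(v,1) = {s,t,u,v}.
Union: {p,q,r,s,t,u,v}.
After 1: {p,q,r,s,t,u,v}.

{p,q,r,s,t,u,v}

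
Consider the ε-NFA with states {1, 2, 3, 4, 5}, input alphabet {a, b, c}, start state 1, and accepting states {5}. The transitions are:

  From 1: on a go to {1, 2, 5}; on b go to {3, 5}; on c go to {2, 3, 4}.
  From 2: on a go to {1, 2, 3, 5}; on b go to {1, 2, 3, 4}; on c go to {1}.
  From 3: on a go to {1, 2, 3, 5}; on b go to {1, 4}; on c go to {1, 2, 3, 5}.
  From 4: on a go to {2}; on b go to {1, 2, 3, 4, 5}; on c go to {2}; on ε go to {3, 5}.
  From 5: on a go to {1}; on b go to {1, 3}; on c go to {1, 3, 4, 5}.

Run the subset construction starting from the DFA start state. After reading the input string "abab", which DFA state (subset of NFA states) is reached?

Start: {1}.
δ(1,a) = {1, 2, 5}.
Union: {1, 2, 5}.
After a: {1, 2, 5}.
δ(1,b) = {3, 5}; δ(2,b) = {1, 2, 3, 4}; δ(5,b) = {1, 3}.
Union: {1, 2, 3, 4, 5}.
After b: {1, 2, 3, 4, 5}.
δ(1,a) = {1, 2, 5}; δ(2,a) = {1, 2, 3, 5}; δ(3,a) = {1, 2, 3, 5}; δ(4,a) = {2}; δ(5,a) = {1}.
Union: {1, 2, 3, 5}.
After a: {1, 2, 3, 5}.
δ(1,b) = {3, 5}; δ(2,b) = {1, 2, 3, 4}; δ(3,b) = {1, 4}; δ(5,b) = {1, 3}.
Union: {1, 2, 3, 4, 5}.
After b: {1, 2, 3, 4, 5}.

{1, 2, 3, 4, 5}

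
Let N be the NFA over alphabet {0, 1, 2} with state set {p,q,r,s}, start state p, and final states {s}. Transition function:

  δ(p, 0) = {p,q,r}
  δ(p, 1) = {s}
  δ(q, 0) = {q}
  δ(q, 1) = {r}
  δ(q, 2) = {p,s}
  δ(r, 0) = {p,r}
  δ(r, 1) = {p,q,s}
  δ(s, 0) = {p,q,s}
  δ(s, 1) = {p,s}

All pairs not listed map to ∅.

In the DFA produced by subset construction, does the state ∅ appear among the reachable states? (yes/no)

Start state of the DFA: {p}.
{p} --0--> {p,q,r}  [new]
{p} --1--> {s}  [new]
{p} --2--> ∅  [new]
{p,q,r} --0--> {p,q,r}  [seen]
{p,q,r} --1--> {p,q,r,s}  [new]
{p,q,r} --2--> {p,s}  [new]
{s} --0--> {p,q,s}  [new]
{s} --1--> {p,s}  [seen]
{s} --2--> ∅  [seen]
∅ --0--> ∅  [seen]
∅ --1--> ∅  [seen]
∅ --2--> ∅  [seen]
{p,q,r,s} --0--> {p,q,r,s}  [seen]
{p,q,r,s} --1--> {p,q,r,s}  [seen]
{p,q,r,s} --2--> {p,s}  [seen]
{p,s} --0--> {p,q,r,s}  [seen]
{p,s} --1--> {p,s}  [seen]
{p,s} --2--> ∅  [seen]
{p,q,s} --0--> {p,q,r,s}  [seen]
{p,q,s} --1--> {p,r,s}  [new]
{p,q,s} --2--> {p,s}  [seen]
{p,r,s} --0--> {p,q,r,s}  [seen]
{p,r,s} --1--> {p,q,s}  [seen]
{p,r,s} --2--> ∅  [seen]
Reachable DFA states: {p}, {p,q,r}, {s}, ∅, {p,q,r,s}, {p,s}, {p,q,s}, {p,r,s}.
∅ is among them.

yes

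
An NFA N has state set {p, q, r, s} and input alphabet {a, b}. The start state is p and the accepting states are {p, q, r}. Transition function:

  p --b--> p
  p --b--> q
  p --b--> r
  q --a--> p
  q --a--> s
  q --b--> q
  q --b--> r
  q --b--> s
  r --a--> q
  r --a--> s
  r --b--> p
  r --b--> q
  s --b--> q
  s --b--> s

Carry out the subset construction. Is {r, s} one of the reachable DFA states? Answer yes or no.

no

Start state of the DFA: {p}.
{p} --a--> ∅  [new]
{p} --b--> {p, q, r}  [new]
∅ --a--> ∅  [seen]
∅ --b--> ∅  [seen]
{p, q, r} --a--> {p, q, s}  [new]
{p, q, r} --b--> {p, q, r, s}  [new]
{p, q, s} --a--> {p, s}  [new]
{p, q, s} --b--> {p, q, r, s}  [seen]
{p, q, r, s} --a--> {p, q, s}  [seen]
{p, q, r, s} --b--> {p, q, r, s}  [seen]
{p, s} --a--> ∅  [seen]
{p, s} --b--> {p, q, r, s}  [seen]
Reachable DFA states: {p}, ∅, {p, q, r}, {p, q, s}, {p, q, r, s}, {p, s}.
{r, s} is not among them.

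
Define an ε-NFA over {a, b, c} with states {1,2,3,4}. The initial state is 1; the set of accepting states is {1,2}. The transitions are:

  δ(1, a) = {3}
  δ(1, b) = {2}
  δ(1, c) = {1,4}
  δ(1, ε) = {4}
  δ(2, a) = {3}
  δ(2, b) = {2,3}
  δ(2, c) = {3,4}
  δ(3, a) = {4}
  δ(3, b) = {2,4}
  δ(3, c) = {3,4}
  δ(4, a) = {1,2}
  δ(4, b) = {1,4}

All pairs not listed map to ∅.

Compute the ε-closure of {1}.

Begin with {1}.
1 →ε {4}; add 4.
ε-closure = {1,4}.

{1,4}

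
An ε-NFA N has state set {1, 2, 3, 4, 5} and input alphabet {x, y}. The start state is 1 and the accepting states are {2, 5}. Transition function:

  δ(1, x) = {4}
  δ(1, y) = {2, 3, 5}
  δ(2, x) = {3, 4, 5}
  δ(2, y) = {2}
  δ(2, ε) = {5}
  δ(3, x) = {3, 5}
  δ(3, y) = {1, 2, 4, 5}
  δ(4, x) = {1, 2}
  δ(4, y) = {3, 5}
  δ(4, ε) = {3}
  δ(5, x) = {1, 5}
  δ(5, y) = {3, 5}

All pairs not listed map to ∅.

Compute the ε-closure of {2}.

{2, 5}

Begin with {2}.
2 →ε {5}; add 5.
ε-closure = {2, 5}.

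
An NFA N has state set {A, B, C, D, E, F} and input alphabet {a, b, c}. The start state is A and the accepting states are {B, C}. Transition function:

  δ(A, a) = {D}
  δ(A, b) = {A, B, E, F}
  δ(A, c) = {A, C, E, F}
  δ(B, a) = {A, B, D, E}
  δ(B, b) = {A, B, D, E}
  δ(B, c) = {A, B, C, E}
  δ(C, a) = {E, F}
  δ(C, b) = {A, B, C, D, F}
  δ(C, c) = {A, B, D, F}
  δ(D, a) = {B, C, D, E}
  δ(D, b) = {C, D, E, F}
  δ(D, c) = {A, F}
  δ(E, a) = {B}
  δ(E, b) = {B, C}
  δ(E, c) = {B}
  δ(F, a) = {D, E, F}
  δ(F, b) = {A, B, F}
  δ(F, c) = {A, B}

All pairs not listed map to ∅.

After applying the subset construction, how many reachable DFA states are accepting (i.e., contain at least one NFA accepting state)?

Start state of the DFA: {A}.
{A} --a--> {D}  [new]
{A} --b--> {A, B, E, F}  [new]
{A} --c--> {A, C, E, F}  [new]
{D} --a--> {B, C, D, E}  [new]
{D} --b--> {C, D, E, F}  [new]
{D} --c--> {A, F}  [new]
{A, B, E, F} --a--> {A, B, D, E, F}  [new]
{A, B, E, F} --b--> {A, B, C, D, E, F}  [new]
{A, B, E, F} --c--> {A, B, C, E, F}  [new]
{A, C, E, F} --a--> {B, D, E, F}  [new]
{A, C, E, F} --b--> {A, B, C, D, E, F}  [seen]
{A, C, E, F} --c--> {A, B, C, D, E, F}  [seen]
{B, C, D, E} --a--> {A, B, C, D, E, F}  [seen]
{B, C, D, E} --b--> {A, B, C, D, E, F}  [seen]
{B, C, D, E} --c--> {A, B, C, D, E, F}  [seen]
{C, D, E, F} --a--> {B, C, D, E, F}  [new]
{C, D, E, F} --b--> {A, B, C, D, E, F}  [seen]
{C, D, E, F} --c--> {A, B, D, F}  [new]
{A, F} --a--> {D, E, F}  [new]
{A, F} --b--> {A, B, E, F}  [seen]
{A, F} --c--> {A, B, C, E, F}  [seen]
{A, B, D, E, F} --a--> {A, B, C, D, E, F}  [seen]
{A, B, D, E, F} --b--> {A, B, C, D, E, F}  [seen]
{A, B, D, E, F} --c--> {A, B, C, E, F}  [seen]
{A, B, C, D, E, F} --a--> {A, B, C, D, E, F}  [seen]
{A, B, C, D, E, F} --b--> {A, B, C, D, E, F}  [seen]
{A, B, C, D, E, F} --c--> {A, B, C, D, E, F}  [seen]
{A, B, C, E, F} --a--> {A, B, D, E, F}  [seen]
{A, B, C, E, F} --b--> {A, B, C, D, E, F}  [seen]
{A, B, C, E, F} --c--> {A, B, C, D, E, F}  [seen]
{B, D, E, F} --a--> {A, B, C, D, E, F}  [seen]
{B, D, E, F} --b--> {A, B, C, D, E, F}  [seen]
{B, D, E, F} --c--> {A, B, C, E, F}  [seen]
{B, C, D, E, F} --a--> {A, B, C, D, E, F}  [seen]
{B, C, D, E, F} --b--> {A, B, C, D, E, F}  [seen]
{B, C, D, E, F} --c--> {A, B, C, D, E, F}  [seen]
{A, B, D, F} --a--> {A, B, C, D, E, F}  [seen]
{A, B, D, F} --b--> {A, B, C, D, E, F}  [seen]
{A, B, D, F} --c--> {A, B, C, E, F}  [seen]
{D, E, F} --a--> {B, C, D, E, F}  [seen]
{D, E, F} --b--> {A, B, C, D, E, F}  [seen]
{D, E, F} --c--> {A, B, F}  [new]
{A, B, F} --a--> {A, B, D, E, F}  [seen]
{A, B, F} --b--> {A, B, D, E, F}  [seen]
{A, B, F} --c--> {A, B, C, E, F}  [seen]
Reachable DFA states: {A}, {D}, {A, B, E, F}, {A, C, E, F}, {B, C, D, E}, {C, D, E, F}, {A, F}, {A, B, D, E, F}, {A, B, C, D, E, F}, {A, B, C, E, F}, {B, D, E, F}, {B, C, D, E, F}, {A, B, D, F}, {D, E, F}, {A, B, F}.
Accepting DFA states (contain an NFA accepting state): {A, B, E, F}, {A, C, E, F}, {B, C, D, E}, {C, D, E, F}, {A, B, D, E, F}, {A, B, C, D, E, F}, {A, B, C, E, F}, {B, D, E, F}, {B, C, D, E, F}, {A, B, D, F}, {A, B, F}.

11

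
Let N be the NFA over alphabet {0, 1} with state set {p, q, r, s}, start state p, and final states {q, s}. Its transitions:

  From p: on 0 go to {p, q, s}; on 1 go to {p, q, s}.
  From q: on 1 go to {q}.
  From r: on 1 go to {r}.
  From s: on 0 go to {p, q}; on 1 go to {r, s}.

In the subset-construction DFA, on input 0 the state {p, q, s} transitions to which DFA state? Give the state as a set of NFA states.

{p, q, s}

δ(p,0) = {p, q, s}; δ(q,0) = ∅; δ(s,0) = {p, q}.
Union: {p, q, s}.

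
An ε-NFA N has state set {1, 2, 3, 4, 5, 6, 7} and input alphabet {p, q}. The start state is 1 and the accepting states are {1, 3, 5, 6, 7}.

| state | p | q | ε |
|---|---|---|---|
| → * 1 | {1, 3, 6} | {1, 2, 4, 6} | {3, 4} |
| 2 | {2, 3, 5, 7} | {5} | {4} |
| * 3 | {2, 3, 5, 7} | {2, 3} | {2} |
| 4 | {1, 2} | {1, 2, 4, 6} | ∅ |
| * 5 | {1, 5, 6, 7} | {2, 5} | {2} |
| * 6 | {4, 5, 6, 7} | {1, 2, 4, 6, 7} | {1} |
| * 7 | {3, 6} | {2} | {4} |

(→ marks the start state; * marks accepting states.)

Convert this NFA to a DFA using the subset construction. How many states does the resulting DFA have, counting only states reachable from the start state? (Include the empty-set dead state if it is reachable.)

3

Start state of the DFA: {1, 2, 3, 4} (ε-closure of the NFA start).
{1, 2, 3, 4} --p--> {1, 2, 3, 4, 5, 6, 7}  [new]
{1, 2, 3, 4} --q--> {1, 2, 3, 4, 5, 6}  [new]
{1, 2, 3, 4, 5, 6, 7} --p--> {1, 2, 3, 4, 5, 6, 7}  [seen]
{1, 2, 3, 4, 5, 6, 7} --q--> {1, 2, 3, 4, 5, 6, 7}  [seen]
{1, 2, 3, 4, 5, 6} --p--> {1, 2, 3, 4, 5, 6, 7}  [seen]
{1, 2, 3, 4, 5, 6} --q--> {1, 2, 3, 4, 5, 6, 7}  [seen]
Reachable DFA states: {1, 2, 3, 4}, {1, 2, 3, 4, 5, 6, 7}, {1, 2, 3, 4, 5, 6}.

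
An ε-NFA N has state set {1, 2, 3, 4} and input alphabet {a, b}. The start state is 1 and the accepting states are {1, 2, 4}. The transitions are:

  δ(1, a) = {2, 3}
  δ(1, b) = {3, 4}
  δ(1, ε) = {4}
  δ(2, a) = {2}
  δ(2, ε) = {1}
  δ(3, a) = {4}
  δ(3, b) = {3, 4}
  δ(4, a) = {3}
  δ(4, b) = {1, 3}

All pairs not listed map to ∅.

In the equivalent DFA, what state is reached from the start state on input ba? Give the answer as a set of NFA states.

Start: {1, 4}.
δ(1,b) = {3, 4}; δ(4,b) = {1, 3}.
Union: {1, 3, 4}.
After b: {1, 3, 4}.
δ(1,a) = {2, 3}; δ(3,a) = {4}; δ(4,a) = {3}.
Union: {2, 3, 4}.
ε-closure gives {1, 2, 3, 4}.
After a: {1, 2, 3, 4}.

{1, 2, 3, 4}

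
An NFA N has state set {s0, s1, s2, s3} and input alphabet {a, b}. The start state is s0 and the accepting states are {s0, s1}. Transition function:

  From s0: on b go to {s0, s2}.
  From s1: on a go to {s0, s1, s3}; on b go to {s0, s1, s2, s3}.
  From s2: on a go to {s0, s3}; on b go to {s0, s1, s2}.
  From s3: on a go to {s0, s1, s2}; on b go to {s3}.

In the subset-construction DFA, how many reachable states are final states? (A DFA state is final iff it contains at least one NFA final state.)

Start state of the DFA: {s0}.
{s0} --a--> ∅  [new]
{s0} --b--> {s0, s2}  [new]
∅ --a--> ∅  [seen]
∅ --b--> ∅  [seen]
{s0, s2} --a--> {s0, s3}  [new]
{s0, s2} --b--> {s0, s1, s2}  [new]
{s0, s3} --a--> {s0, s1, s2}  [seen]
{s0, s3} --b--> {s0, s2, s3}  [new]
{s0, s1, s2} --a--> {s0, s1, s3}  [new]
{s0, s1, s2} --b--> {s0, s1, s2, s3}  [new]
{s0, s2, s3} --a--> {s0, s1, s2, s3}  [seen]
{s0, s2, s3} --b--> {s0, s1, s2, s3}  [seen]
{s0, s1, s3} --a--> {s0, s1, s2, s3}  [seen]
{s0, s1, s3} --b--> {s0, s1, s2, s3}  [seen]
{s0, s1, s2, s3} --a--> {s0, s1, s2, s3}  [seen]
{s0, s1, s2, s3} --b--> {s0, s1, s2, s3}  [seen]
Reachable DFA states: {s0}, ∅, {s0, s2}, {s0, s3}, {s0, s1, s2}, {s0, s2, s3}, {s0, s1, s3}, {s0, s1, s2, s3}.
Accepting DFA states (contain an NFA accepting state): {s0}, {s0, s2}, {s0, s3}, {s0, s1, s2}, {s0, s2, s3}, {s0, s1, s3}, {s0, s1, s2, s3}.

7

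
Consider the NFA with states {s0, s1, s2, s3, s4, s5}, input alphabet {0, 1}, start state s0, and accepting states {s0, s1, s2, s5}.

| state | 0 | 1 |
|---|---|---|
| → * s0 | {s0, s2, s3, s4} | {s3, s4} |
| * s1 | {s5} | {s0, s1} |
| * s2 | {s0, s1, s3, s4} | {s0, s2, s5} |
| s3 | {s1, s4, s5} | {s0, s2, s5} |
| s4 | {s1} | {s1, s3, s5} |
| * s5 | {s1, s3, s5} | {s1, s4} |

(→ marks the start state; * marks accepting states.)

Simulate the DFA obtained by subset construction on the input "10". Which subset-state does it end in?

{s1, s4, s5}

Start: {s0}.
δ(s0,1) = {s3, s4}.
Union: {s3, s4}.
After 1: {s3, s4}.
δ(s3,0) = {s1, s4, s5}; δ(s4,0) = {s1}.
Union: {s1, s4, s5}.
After 0: {s1, s4, s5}.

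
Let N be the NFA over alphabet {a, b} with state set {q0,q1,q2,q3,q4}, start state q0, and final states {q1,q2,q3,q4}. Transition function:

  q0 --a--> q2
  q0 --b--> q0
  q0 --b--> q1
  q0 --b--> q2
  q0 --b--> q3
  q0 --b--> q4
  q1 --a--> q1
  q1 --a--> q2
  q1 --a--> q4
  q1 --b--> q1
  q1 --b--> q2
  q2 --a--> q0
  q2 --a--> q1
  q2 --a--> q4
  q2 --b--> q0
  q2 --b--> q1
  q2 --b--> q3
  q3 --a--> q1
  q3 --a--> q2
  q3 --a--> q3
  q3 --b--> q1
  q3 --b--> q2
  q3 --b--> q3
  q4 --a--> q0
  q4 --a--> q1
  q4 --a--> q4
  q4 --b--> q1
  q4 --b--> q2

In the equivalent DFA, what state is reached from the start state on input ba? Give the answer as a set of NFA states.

Start: {q0}.
δ(q0,b) = {q0,q1,q2,q3,q4}.
Union: {q0,q1,q2,q3,q4}.
After b: {q0,q1,q2,q3,q4}.
δ(q0,a) = {q2}; δ(q1,a) = {q1,q2,q4}; δ(q2,a) = {q0,q1,q4}; δ(q3,a) = {q1,q2,q3}; δ(q4,a) = {q0,q1,q4}.
Union: {q0,q1,q2,q3,q4}.
After a: {q0,q1,q2,q3,q4}.

{q0,q1,q2,q3,q4}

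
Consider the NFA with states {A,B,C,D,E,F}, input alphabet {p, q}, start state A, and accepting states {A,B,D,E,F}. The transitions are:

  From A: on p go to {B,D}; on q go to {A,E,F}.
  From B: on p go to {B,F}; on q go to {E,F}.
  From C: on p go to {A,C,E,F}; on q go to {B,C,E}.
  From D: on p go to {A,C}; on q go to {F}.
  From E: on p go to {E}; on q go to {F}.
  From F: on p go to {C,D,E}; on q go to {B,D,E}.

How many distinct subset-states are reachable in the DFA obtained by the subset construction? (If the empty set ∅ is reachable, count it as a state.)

14

Start state of the DFA: {A}.
{A} --p--> {B,D}  [new]
{A} --q--> {A,E,F}  [new]
{B,D} --p--> {A,B,C,F}  [new]
{B,D} --q--> {E,F}  [new]
{A,E,F} --p--> {B,C,D,E}  [new]
{A,E,F} --q--> {A,B,D,E,F}  [new]
{A,B,C,F} --p--> {A,B,C,D,E,F}  [new]
{A,B,C,F} --q--> {A,B,C,D,E,F}  [seen]
{E,F} --p--> {C,D,E}  [new]
{E,F} --q--> {B,D,E,F}  [new]
{B,C,D,E} --p--> {A,B,C,E,F}  [new]
{B,C,D,E} --q--> {B,C,E,F}  [new]
{A,B,D,E,F} --p--> {A,B,C,D,E,F}  [seen]
{A,B,D,E,F} --q--> {A,B,D,E,F}  [seen]
{A,B,C,D,E,F} --p--> {A,B,C,D,E,F}  [seen]
{A,B,C,D,E,F} --q--> {A,B,C,D,E,F}  [seen]
{C,D,E} --p--> {A,C,E,F}  [new]
{C,D,E} --q--> {B,C,E,F}  [seen]
{B,D,E,F} --p--> {A,B,C,D,E,F}  [seen]
{B,D,E,F} --q--> {B,D,E,F}  [seen]
{A,B,C,E,F} --p--> {A,B,C,D,E,F}  [seen]
{A,B,C,E,F} --q--> {A,B,C,D,E,F}  [seen]
{B,C,E,F} --p--> {A,B,C,D,E,F}  [seen]
{B,C,E,F} --q--> {B,C,D,E,F}  [new]
{A,C,E,F} --p--> {A,B,C,D,E,F}  [seen]
{A,C,E,F} --q--> {A,B,C,D,E,F}  [seen]
{B,C,D,E,F} --p--> {A,B,C,D,E,F}  [seen]
{B,C,D,E,F} --q--> {B,C,D,E,F}  [seen]
Reachable DFA states: {A}, {B,D}, {A,E,F}, {A,B,C,F}, {E,F}, {B,C,D,E}, {A,B,D,E,F}, {A,B,C,D,E,F}, {C,D,E}, {B,D,E,F}, {A,B,C,E,F}, {B,C,E,F}, {A,C,E,F}, {B,C,D,E,F}.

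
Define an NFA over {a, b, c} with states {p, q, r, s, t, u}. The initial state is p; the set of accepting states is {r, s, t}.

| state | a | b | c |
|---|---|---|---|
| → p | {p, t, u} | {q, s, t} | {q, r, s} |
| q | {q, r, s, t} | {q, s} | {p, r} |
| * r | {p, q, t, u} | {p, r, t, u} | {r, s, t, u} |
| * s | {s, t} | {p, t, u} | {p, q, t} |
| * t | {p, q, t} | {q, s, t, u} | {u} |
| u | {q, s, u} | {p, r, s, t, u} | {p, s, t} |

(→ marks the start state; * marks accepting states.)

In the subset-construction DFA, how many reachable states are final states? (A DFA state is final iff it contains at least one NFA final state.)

Start state of the DFA: {p}.
{p} --a--> {p, t, u}  [new]
{p} --b--> {q, s, t}  [new]
{p} --c--> {q, r, s}  [new]
{p, t, u} --a--> {p, q, s, t, u}  [new]
{p, t, u} --b--> {p, q, r, s, t, u}  [new]
{p, t, u} --c--> {p, q, r, s, t, u}  [seen]
{q, s, t} --a--> {p, q, r, s, t}  [new]
{q, s, t} --b--> {p, q, s, t, u}  [seen]
{q, s, t} --c--> {p, q, r, t, u}  [new]
{q, r, s} --a--> {p, q, r, s, t, u}  [seen]
{q, r, s} --b--> {p, q, r, s, t, u}  [seen]
{q, r, s} --c--> {p, q, r, s, t, u}  [seen]
{p, q, s, t, u} --a--> {p, q, r, s, t, u}  [seen]
{p, q, s, t, u} --b--> {p, q, r, s, t, u}  [seen]
{p, q, s, t, u} --c--> {p, q, r, s, t, u}  [seen]
{p, q, r, s, t, u} --a--> {p, q, r, s, t, u}  [seen]
{p, q, r, s, t, u} --b--> {p, q, r, s, t, u}  [seen]
{p, q, r, s, t, u} --c--> {p, q, r, s, t, u}  [seen]
{p, q, r, s, t} --a--> {p, q, r, s, t, u}  [seen]
{p, q, r, s, t} --b--> {p, q, r, s, t, u}  [seen]
{p, q, r, s, t} --c--> {p, q, r, s, t, u}  [seen]
{p, q, r, t, u} --a--> {p, q, r, s, t, u}  [seen]
{p, q, r, t, u} --b--> {p, q, r, s, t, u}  [seen]
{p, q, r, t, u} --c--> {p, q, r, s, t, u}  [seen]
Reachable DFA states: {p}, {p, t, u}, {q, s, t}, {q, r, s}, {p, q, s, t, u}, {p, q, r, s, t, u}, {p, q, r, s, t}, {p, q, r, t, u}.
Accepting DFA states (contain an NFA accepting state): {p, t, u}, {q, s, t}, {q, r, s}, {p, q, s, t, u}, {p, q, r, s, t, u}, {p, q, r, s, t}, {p, q, r, t, u}.

7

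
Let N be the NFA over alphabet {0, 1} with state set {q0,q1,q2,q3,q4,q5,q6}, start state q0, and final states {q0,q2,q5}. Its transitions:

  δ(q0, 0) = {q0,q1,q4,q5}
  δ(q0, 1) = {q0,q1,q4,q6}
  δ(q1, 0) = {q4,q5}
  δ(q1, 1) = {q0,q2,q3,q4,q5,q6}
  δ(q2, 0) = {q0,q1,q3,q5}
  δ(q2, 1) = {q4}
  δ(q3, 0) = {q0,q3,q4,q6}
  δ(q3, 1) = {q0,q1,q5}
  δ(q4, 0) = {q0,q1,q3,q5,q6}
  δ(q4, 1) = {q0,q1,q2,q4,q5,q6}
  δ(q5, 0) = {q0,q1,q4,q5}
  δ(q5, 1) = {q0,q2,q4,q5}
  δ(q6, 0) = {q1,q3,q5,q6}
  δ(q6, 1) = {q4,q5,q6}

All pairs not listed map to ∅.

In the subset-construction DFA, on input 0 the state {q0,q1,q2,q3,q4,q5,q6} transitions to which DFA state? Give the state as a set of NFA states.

{q0,q1,q3,q4,q5,q6}

δ(q0,0) = {q0,q1,q4,q5}; δ(q1,0) = {q4,q5}; δ(q2,0) = {q0,q1,q3,q5}; δ(q3,0) = {q0,q3,q4,q6}; δ(q4,0) = {q0,q1,q3,q5,q6}; δ(q5,0) = {q0,q1,q4,q5}; δ(q6,0) = {q1,q3,q5,q6}.
Union: {q0,q1,q3,q4,q5,q6}.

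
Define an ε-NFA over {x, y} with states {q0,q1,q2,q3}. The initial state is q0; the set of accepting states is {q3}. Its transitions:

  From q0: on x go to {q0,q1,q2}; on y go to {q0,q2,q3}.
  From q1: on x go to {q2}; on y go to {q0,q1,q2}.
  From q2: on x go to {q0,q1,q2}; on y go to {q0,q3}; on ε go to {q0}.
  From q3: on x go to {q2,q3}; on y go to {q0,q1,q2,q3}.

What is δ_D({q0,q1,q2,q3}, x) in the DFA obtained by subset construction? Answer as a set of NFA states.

{q0,q1,q2,q3}

δ(q0,x) = {q0,q1,q2}; δ(q1,x) = {q2}; δ(q2,x) = {q0,q1,q2}; δ(q3,x) = {q2,q3}.
Union: {q0,q1,q2,q3}.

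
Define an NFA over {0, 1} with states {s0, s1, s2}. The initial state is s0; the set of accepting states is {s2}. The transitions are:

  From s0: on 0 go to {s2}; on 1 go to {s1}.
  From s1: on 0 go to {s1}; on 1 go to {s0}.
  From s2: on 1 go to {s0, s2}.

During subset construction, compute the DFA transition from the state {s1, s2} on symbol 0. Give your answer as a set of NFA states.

δ(s1,0) = {s1}; δ(s2,0) = ∅.
Union: {s1}.

{s1}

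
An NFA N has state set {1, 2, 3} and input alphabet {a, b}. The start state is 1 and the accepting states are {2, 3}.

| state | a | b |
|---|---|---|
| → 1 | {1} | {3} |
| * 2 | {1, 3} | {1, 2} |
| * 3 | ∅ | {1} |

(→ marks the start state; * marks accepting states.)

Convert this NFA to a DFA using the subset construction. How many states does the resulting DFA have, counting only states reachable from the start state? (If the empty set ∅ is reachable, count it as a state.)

3

Start state of the DFA: {1}.
{1} --a--> {1}  [seen]
{1} --b--> {3}  [new]
{3} --a--> ∅  [new]
{3} --b--> {1}  [seen]
∅ --a--> ∅  [seen]
∅ --b--> ∅  [seen]
Reachable DFA states: {1}, {3}, ∅.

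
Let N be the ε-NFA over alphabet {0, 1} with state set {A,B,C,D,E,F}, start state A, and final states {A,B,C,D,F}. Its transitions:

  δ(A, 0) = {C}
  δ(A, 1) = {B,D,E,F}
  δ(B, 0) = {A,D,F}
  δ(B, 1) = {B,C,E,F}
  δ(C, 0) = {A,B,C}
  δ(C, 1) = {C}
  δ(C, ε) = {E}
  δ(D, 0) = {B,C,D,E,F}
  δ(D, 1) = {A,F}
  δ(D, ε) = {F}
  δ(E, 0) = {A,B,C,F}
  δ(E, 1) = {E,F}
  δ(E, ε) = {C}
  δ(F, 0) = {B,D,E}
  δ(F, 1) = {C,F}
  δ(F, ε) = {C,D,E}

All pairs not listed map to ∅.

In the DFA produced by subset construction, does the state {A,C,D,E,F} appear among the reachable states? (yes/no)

Start state of the DFA: {A} (ε-closure of the NFA start).
{A} --0--> {C,E}  [new]
{A} --1--> {B,C,D,E,F}  [new]
{C,E} --0--> {A,B,C,D,E,F}  [new]
{C,E} --1--> {C,D,E,F}  [new]
{B,C,D,E,F} --0--> {A,B,C,D,E,F}  [seen]
{B,C,D,E,F} --1--> {A,B,C,D,E,F}  [seen]
{A,B,C,D,E,F} --0--> {A,B,C,D,E,F}  [seen]
{A,B,C,D,E,F} --1--> {A,B,C,D,E,F}  [seen]
{C,D,E,F} --0--> {A,B,C,D,E,F}  [seen]
{C,D,E,F} --1--> {A,C,D,E,F}  [new]
{A,C,D,E,F} --0--> {A,B,C,D,E,F}  [seen]
{A,C,D,E,F} --1--> {A,B,C,D,E,F}  [seen]
Reachable DFA states: {A}, {C,E}, {B,C,D,E,F}, {A,B,C,D,E,F}, {C,D,E,F}, {A,C,D,E,F}.
{A,C,D,E,F} is among them.

yes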